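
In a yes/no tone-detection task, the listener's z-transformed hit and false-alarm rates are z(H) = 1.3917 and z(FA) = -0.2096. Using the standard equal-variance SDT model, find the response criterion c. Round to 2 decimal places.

c = -0.59

c = −½·[z(H) + z(FA)] = −½·(1.3917 + (-0.2096)) = -0.59105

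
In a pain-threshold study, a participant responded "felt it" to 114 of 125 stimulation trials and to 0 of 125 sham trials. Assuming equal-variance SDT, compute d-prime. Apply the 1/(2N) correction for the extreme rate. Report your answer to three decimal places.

The false-alarm rate is 0/125 = 0, so apply the 1/(2N) correction: FA → 1/(2·125) = 0.00400.
z(H) = z(0.91200) = 1.3532
z(FA) = z(0.00400) = -2.6521
d' = 1.3532 − (-2.6521) = 4.0053

d-prime = 4.005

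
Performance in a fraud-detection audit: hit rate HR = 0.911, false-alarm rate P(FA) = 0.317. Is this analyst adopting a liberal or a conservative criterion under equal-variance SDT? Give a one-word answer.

z(H) = 1.347, z(FA) = -0.476
c = −½·(z(H) + z(FA)) = -0.4355
c < 0 → liberal criterion (biased toward responding “yes”).

liberal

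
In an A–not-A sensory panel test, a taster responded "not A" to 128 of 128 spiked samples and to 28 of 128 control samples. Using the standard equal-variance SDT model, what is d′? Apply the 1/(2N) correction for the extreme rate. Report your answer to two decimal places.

d′ = 3.44

The hit rate is 128/128 = 1, so apply the 1/(2N) correction: H → 1 − 1/(2·128) = 0.99609.
z(H) = z(0.99609) = 2.660
z(FA) = z(0.21875) = -0.776
d' = 2.660 − (-0.776) = 3.436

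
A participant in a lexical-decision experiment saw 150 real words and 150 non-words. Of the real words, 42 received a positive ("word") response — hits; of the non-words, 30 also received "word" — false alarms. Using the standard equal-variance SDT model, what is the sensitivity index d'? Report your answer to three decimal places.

H = 42/150 = 0.2800
FA = 30/150 = 0.2000
z(H) = z(0.2800) = -0.5828
z(FA) = z(0.2000) = -0.8416
d' = z(H) − z(FA) = -0.5828 − (-0.8416) = 0.2588

d' = 0.259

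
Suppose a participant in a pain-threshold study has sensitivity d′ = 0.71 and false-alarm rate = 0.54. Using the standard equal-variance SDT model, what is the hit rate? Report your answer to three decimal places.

hit rate = 0.791

z(false-alarm rate) = z(0.54) = 0.1004
z(H) = z(FA) + d' = 0.1004 + 0.71 = 0.8104
hit rate = Φ(0.8104) = 0.7911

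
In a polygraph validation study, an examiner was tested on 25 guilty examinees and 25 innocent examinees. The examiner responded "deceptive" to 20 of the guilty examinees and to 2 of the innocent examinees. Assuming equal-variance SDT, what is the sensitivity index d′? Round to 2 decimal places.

d′ = 2.25

H = 20/25 = 0.8000
FA = 2/25 = 0.0800
Φ⁻¹(H) = 0.8416
Φ⁻¹(FA) = -1.4051
d' = z(H) − z(FA) = 0.8416 − (-1.4051) = 2.2467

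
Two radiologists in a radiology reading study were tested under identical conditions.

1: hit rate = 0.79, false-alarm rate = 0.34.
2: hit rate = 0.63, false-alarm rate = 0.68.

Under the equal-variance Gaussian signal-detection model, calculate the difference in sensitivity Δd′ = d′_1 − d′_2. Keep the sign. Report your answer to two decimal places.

1: z(0.79) = 0.806, z(0.34) = -0.412, d' = 1.218
2: z(0.63) = 0.332, z(0.68) = 0.468, d' = -0.136
Δd' = d'_1 − d'_2 = 1.218 − (-0.136) = 1.354
1 has the higher sensitivity.

Δd′ = 1.35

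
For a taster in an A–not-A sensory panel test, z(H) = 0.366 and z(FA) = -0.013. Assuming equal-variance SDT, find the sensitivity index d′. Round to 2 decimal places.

d' = z(H) − z(FA) = 0.366 − (-0.013) = 0.379

d′ = 0.38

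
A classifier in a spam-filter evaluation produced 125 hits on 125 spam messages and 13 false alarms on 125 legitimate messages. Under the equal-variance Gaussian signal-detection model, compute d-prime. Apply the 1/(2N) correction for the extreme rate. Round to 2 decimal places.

d-prime = 3.91

The hit rate is 125/125 = 1, so apply the 1/(2N) correction: H → 1 − 1/(2·125) = 0.99600.
z(H) = z(0.99600) = 2.652
z(FA) = z(0.10400) = -1.259
d' = 2.652 − (-1.259) = 3.911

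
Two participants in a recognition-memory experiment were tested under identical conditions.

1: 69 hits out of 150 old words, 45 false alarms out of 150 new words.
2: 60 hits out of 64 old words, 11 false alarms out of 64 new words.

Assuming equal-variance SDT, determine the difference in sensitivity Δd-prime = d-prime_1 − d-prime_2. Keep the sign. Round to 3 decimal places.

1: z(0.4600) = -0.1004, z(0.3000) = -0.5244, d' = 0.4240
2: z(0.9375) = 1.5341, z(0.1719) = -0.9467, d' = 2.4808
Δd' = d'_1 − d'_2 = 0.4240 − 2.4808 = -2.0568
2 has the higher sensitivity.

Δd-prime = -2.057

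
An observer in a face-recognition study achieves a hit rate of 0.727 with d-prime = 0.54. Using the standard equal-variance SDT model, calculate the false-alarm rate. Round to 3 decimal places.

false-alarm rate = 0.525

z(hit rate) = z(0.727) = 0.6038
z(FA) = z(H) − d' = 0.6038 − 0.54 = 0.0638
false-alarm rate = Φ(0.0638) = 0.5254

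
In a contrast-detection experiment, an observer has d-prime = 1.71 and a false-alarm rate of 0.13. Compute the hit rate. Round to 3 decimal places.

z(false-alarm rate) = z(0.13) = -1.1264
z(H) = z(FA) + d' = -1.1264 + 1.71 = 0.5836
hit rate = Φ(0.5836) = 0.7203

hit rate = 0.720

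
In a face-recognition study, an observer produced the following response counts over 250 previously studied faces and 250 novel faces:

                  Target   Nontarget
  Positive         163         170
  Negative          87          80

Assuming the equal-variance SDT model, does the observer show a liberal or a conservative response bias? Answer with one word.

liberal

z(H) = 0.391, z(FA) = 0.468
c = −½·(z(H) + z(FA)) = -0.4295
c < 0 → liberal criterion (biased toward responding “yes”).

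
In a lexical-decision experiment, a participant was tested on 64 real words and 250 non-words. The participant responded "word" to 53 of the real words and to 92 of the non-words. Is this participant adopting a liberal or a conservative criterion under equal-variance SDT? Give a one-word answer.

z(H) = 0.947, z(FA) = -0.337
c = −½·(z(H) + z(FA)) = -0.305
c < 0 → liberal criterion (biased toward responding “yes”).

liberal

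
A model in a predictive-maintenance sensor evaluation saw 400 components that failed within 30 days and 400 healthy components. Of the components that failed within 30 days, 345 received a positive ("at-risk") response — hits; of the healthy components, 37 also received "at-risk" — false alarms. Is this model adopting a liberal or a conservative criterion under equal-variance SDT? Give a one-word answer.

conservative

z(H) = 1.092, z(FA) = -1.326
c = −½·(z(H) + z(FA)) = 0.117
c > 0 → conservative criterion (biased toward responding “no”).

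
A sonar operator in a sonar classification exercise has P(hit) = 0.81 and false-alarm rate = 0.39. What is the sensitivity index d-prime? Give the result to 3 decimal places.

d-prime = 1.157

Φ⁻¹(H) = Φ⁻¹(0.81) = 0.8779
Φ⁻¹(FA) = Φ⁻¹(0.39) = -0.2793
d' = z(H) − z(FA) = 0.8779 − (-0.2793) = 1.1572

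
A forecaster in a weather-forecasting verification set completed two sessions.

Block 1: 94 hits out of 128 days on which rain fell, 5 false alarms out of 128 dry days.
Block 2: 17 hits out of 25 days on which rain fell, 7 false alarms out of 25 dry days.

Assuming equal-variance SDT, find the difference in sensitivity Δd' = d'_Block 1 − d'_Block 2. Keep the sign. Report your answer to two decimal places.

Block 1: z(0.7344) = 0.626, z(0.0391) = -1.761, d' = 2.387
Block 2: z(0.6800) = 0.468, z(0.2800) = -0.583, d' = 1.051
Δd' = d'_Block 1 − d'_Block 2 = 2.387 − 1.051 = 1.336
Block 1 has the higher sensitivity.

Δd' = 1.34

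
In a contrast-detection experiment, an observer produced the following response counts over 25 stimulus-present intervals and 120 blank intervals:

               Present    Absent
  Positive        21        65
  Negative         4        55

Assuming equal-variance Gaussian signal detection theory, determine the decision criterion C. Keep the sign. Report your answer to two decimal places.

H = 21/25 = 0.8400
FA = 65/120 = 0.5417
Φ⁻¹(H) = 0.9945
Φ⁻¹(FA) = 0.1047
c = −½·[z(H) + z(FA)] = −0.5 × (0.9945 + 0.1047) = -0.5496
c < 0: the observer has a liberal response bias.

C = -0.55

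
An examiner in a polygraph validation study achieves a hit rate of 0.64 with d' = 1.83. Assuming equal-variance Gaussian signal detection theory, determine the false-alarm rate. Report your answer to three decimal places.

z(hit rate) = z(0.64) = 0.3585
z(FA) = z(H) − d' = 0.3585 − 1.83 = -1.4715
false-alarm rate = Φ(-1.4715) = 0.0706

false-alarm rate = 0.071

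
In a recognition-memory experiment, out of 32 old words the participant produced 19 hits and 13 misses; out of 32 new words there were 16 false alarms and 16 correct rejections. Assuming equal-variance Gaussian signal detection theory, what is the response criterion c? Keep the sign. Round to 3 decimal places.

H = 19/32 = 0.5938
FA = 16/32 = 0.5000
Φ⁻¹(0.5938) = 0.2373, Φ⁻¹(0.5000) = 0.0000
c = −½·[z(H) + z(FA)] = −0.5 × (0.2373 + 0.0000) = -0.11865
c < 0: the participant has a liberal response bias.

c = -0.119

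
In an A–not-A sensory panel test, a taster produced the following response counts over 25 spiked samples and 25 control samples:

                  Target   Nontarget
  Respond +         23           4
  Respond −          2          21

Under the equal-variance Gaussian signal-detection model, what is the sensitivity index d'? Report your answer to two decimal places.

H = 23/25 = 0.9200
FA = 4/25 = 0.1600
Φ⁻¹(H) = Φ⁻¹(0.9200) = 1.4051
Φ⁻¹(FA) = Φ⁻¹(0.1600) = -0.9945
d' = z(H) − z(FA) = 1.4051 − (-0.9945) = 2.3996

d' = 2.40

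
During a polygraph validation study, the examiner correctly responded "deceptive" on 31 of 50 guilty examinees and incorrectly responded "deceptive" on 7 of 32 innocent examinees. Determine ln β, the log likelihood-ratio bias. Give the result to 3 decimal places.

H = 31/50 = 0.6200
FA = 7/32 = 0.2188
Φ⁻¹(H) = Φ⁻¹(0.6200) = 0.3055
Φ⁻¹(FA) = Φ⁻¹(0.2188) = -0.7763
ln β = −½·[z(H)² − z(FA)²] = −0.5 × (0.0933 − 0.6026) = 0.25465

ln β = 0.255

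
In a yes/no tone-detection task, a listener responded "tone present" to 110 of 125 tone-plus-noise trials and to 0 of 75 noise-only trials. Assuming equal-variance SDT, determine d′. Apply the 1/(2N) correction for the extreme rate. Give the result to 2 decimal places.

The false-alarm rate is 0/75 = 0, so apply the 1/(2N) correction: FA → 1/(2·75) = 0.00667.
z(H) = z(0.88000) = 1.175
z(FA) = z(0.00667) = -2.475
d' = 1.175 − (-2.475) = 3.650

d′ = 3.65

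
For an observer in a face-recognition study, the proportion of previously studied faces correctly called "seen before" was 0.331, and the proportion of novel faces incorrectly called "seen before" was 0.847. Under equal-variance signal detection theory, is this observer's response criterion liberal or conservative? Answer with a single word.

z(H) = -0.437, z(FA) = 1.024
c = −½·(z(H) + z(FA)) = -0.2935
c < 0 → liberal criterion (biased toward responding “yes”).

liberal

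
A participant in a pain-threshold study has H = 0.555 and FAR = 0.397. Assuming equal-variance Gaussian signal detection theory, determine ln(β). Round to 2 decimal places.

ln β = 0.02

Φ⁻¹(H) = 0.138
Φ⁻¹(FA) = -0.261
ln β = −½·[z(H)² − z(FA)²] = −0.5 × (0.019 − 0.068) = 0.0245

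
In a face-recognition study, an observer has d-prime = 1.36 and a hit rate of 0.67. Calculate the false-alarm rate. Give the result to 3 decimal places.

z(hit rate) = z(0.67) = 0.4399
z(FA) = z(H) − d' = 0.4399 − 1.36 = -0.9201
false-alarm rate = Φ(-0.9201) = 0.1788

false-alarm rate = 0.179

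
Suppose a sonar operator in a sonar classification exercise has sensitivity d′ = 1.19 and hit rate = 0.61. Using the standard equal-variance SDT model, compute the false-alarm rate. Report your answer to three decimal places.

false-alarm rate = 0.181

z(hit rate) = z(0.61) = 0.2793
z(FA) = z(H) − d' = 0.2793 − 1.19 = -0.9107
false-alarm rate = Φ(-0.9107) = 0.1812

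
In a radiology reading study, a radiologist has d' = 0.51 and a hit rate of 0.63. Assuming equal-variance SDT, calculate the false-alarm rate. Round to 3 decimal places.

false-alarm rate = 0.429

z(hit rate) = z(0.63) = 0.3319
z(FA) = z(H) − d' = 0.3319 − 0.51 = -0.1781
false-alarm rate = Φ(-0.1781) = 0.4293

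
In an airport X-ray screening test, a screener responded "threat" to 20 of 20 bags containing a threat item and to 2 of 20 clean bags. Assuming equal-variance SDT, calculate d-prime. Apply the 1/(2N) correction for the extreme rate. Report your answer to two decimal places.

d-prime = 3.24

The hit rate is 20/20 = 1, so apply the 1/(2N) correction: H → 1 − 1/(2·20) = 0.97500.
z(H) = z(0.97500) = 1.960
z(FA) = z(0.10000) = -1.282
d' = 1.960 − (-1.282) = 3.242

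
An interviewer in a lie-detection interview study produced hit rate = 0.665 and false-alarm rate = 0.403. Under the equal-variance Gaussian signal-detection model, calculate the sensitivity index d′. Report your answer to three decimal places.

d′ = 0.672

z(H) = 0.4261
z(FA) = -0.2456
d' = z(H) − z(FA) = 0.4261 − (-0.2456) = 0.6717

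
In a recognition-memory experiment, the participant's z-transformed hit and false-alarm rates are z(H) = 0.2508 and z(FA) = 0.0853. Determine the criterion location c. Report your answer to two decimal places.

c = −½·[z(H) + z(FA)] = −½·(0.2508 + 0.0853) = -0.16805
c < 0: the participant has a liberal response bias.

c = -0.17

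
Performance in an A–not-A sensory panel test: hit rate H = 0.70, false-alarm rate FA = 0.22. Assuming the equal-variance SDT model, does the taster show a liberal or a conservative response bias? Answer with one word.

conservative

z(H) = 0.524, z(FA) = -0.772
c = −½·(z(H) + z(FA)) = 0.124
c > 0 → conservative criterion (biased toward responding “no”).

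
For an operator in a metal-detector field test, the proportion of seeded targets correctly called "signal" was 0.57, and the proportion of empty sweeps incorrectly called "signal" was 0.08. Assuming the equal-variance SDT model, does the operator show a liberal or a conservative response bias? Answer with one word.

z(H) = 0.176, z(FA) = -1.405
c = −½·(z(H) + z(FA)) = 0.6145
c > 0 → conservative criterion (biased toward responding “no”).

conservative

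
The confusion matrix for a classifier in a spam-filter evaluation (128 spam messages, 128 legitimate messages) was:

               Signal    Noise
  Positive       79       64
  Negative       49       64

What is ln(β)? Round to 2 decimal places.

ln β = -0.04

H = 79/128 = 0.6172
FA = 64/128 = 0.5000
z(0.6172) = 0.298, z(0.5000) = 0.000
ln β = −½·[z(H)² − z(FA)²] = −0.5 × (0.089 − 0.000) = -0.0445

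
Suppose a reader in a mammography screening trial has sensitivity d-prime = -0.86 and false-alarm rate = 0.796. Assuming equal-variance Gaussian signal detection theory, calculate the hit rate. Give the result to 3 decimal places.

hit rate = 0.487

z(false-alarm rate) = z(0.796) = 0.8274
z(H) = z(FA) + d' = 0.8274 + (-0.86) = -0.0326
hit rate = Φ(-0.0326) = 0.4870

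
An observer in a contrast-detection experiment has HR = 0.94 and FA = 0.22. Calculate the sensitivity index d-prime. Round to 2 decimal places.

d-prime = 2.33

Φ⁻¹(H) = Φ⁻¹(0.94) = 1.555
Φ⁻¹(FA) = Φ⁻¹(0.22) = -0.772
d' = z(H) − z(FA) = 1.555 − (-0.772) = 2.327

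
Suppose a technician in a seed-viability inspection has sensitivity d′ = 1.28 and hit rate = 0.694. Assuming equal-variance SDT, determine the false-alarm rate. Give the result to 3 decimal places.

z(hit rate) = z(0.694) = 0.5072
z(FA) = z(H) − d' = 0.5072 − 1.28 = -0.7728
false-alarm rate = Φ(-0.7728) = 0.2198

false-alarm rate = 0.220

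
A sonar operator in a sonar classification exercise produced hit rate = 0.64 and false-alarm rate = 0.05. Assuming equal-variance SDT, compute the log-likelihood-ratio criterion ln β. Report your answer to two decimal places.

z(H) = z(0.64) = 0.358
z(FA) = z(0.05) = -1.645
ln β = −½·[z(H)² − z(FA)²] = −0.5 × (0.128 − 2.706) = 1.289

ln β = 1.29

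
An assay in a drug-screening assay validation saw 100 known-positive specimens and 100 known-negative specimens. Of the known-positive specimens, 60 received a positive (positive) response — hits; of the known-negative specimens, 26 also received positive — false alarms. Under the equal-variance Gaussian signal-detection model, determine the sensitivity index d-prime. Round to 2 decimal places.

H = 60/100 = 0.6000
FA = 26/100 = 0.2600
z(H) = 0.253
z(FA) = -0.643
d' = z(H) − z(FA) = 0.253 − (-0.643) = 0.896

d-prime = 0.90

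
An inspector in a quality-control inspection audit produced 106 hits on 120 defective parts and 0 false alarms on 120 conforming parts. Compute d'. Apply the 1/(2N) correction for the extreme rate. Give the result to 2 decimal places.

d' = 3.83

The false-alarm rate is 0/120 = 0, so apply the 1/(2N) correction: FA → 1/(2·120) = 0.00417.
z(H) = z(0.88333) = 1.192
z(FA) = z(0.00417) = -2.638
d' = 1.192 − (-2.638) = 3.830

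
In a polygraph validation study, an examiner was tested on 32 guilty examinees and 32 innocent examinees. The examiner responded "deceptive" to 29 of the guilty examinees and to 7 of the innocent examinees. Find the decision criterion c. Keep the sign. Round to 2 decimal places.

H = 29/32 = 0.9062
FA = 7/32 = 0.2188
z(0.9062) = 1.3177, z(0.2188) = -0.7763
c = −½·[z(H) + z(FA)] = −0.5 × (1.3177 + (-0.7763)) = -0.2707
c < 0: the examiner has a liberal response bias.

c = -0.27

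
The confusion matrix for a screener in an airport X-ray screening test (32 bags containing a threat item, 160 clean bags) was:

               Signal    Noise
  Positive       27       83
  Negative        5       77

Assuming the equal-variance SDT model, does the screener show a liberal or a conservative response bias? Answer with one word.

z(H) = 1.010, z(FA) = 0.047
c = −½·(z(H) + z(FA)) = -0.5285
c < 0 → liberal criterion (biased toward responding “yes”).

liberal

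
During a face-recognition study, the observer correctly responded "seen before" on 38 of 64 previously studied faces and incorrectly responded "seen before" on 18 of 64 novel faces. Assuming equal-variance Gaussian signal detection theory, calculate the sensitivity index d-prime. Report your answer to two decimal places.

d-prime = 0.82

H = 38/64 = 0.5938
FA = 18/64 = 0.2812
z(0.5938) = 0.237, z(0.2812) = -0.579
d' = z(H) − z(FA) = 0.237 − (-0.579) = 0.816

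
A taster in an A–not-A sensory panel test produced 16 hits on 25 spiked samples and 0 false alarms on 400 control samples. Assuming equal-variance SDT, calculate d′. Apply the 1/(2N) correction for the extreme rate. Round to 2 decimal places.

d′ = 3.38

The false-alarm rate is 0/400 = 0, so apply the 1/(2N) correction: FA → 1/(2·400) = 0.00125.
z(H) = z(0.64000) = 0.358
z(FA) = z(0.00125) = -3.023
d' = 0.358 − (-3.023) = 3.381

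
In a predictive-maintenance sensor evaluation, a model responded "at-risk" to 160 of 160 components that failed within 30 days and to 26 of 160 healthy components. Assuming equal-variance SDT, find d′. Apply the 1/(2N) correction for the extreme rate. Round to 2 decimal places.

d′ = 3.72

The hit rate is 160/160 = 1, so apply the 1/(2N) correction: H → 1 − 1/(2·160) = 0.99687.
z(H) = z(0.99687) = 2.734
z(FA) = z(0.16250) = -0.984
d' = 2.734 − (-0.984) = 3.718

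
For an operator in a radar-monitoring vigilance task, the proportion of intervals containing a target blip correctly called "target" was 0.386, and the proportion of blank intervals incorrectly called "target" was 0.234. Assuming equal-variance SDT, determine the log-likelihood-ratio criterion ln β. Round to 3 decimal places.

ln β = 0.221

Φ⁻¹(H) = Φ⁻¹(0.386) = -0.2898
Φ⁻¹(FA) = Φ⁻¹(0.234) = -0.7257
ln β = −½·[z(H)² − z(FA)²] = −0.5 × (0.0840 − 0.5266) = 0.2213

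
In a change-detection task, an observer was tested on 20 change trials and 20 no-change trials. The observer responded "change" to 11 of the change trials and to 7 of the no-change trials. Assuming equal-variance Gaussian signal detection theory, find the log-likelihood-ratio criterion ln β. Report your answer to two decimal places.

ln β = 0.07

H = 11/20 = 0.5500
FA = 7/20 = 0.3500
Φ⁻¹(0.5500) = 0.126, Φ⁻¹(0.3500) = -0.385
ln β = −½·[z(H)² − z(FA)²] = −0.5 × (0.016 − 0.148) = 0.066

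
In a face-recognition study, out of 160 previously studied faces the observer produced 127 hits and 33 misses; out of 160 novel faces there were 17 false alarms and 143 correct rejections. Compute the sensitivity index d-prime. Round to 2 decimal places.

d-prime = 2.07

H = 127/160 = 0.7937
FA = 17/160 = 0.1062
z(0.7937) = 0.8193, z(0.1062) = -1.2470
d' = z(H) − z(FA) = 0.8193 − (-1.2470) = 2.0663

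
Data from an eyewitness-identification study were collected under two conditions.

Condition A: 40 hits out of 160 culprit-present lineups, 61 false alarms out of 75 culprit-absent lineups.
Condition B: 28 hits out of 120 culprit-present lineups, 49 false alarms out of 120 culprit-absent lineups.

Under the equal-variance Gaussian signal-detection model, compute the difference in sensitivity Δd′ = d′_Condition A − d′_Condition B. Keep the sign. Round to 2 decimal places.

Condition A: z(0.2500) = -0.674, z(0.8133) = 0.890, d' = -1.564
Condition B: z(0.2333) = -0.728, z(0.4083) = -0.232, d' = -0.496
Δd' = d'_Condition A − d'_Condition B = -1.564 − (-0.496) = -1.068
Condition B has the higher sensitivity.

Δd′ = -1.07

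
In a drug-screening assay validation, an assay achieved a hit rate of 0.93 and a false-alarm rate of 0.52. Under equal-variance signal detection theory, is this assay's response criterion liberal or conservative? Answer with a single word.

z(H) = 1.476, z(FA) = 0.050
c = −½·(z(H) + z(FA)) = -0.763
c < 0 → liberal criterion (biased toward responding “yes”).

liberal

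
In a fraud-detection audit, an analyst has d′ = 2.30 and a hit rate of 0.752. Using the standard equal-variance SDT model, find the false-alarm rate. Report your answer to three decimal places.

z(hit rate) = z(0.752) = 0.6808
z(FA) = z(H) − d' = 0.6808 − 2.30 = -1.6192
false-alarm rate = Φ(-1.6192) = 0.0527

false-alarm rate = 0.053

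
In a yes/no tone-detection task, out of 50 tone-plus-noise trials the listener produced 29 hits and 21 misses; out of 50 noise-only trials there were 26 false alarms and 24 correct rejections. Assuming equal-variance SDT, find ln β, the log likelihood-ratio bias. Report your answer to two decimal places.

H = 29/50 = 0.5800
FA = 26/50 = 0.5200
z(H) = z(0.5800) = 0.202
z(FA) = z(0.5200) = 0.050
ln β = −½·[z(H)² − z(FA)²] = −0.5 × (0.041 − 0.003) = -0.019

ln β = -0.02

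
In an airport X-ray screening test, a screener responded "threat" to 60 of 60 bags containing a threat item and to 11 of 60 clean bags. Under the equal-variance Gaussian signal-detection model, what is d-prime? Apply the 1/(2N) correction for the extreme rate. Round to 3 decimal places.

The hit rate is 60/60 = 1, so apply the 1/(2N) correction: H → 1 − 1/(2·60) = 0.99167.
z(H) = z(0.99167) = 2.3941
z(FA) = z(0.18333) = -0.9027
d' = 2.3941 − (-0.9027) = 3.2968

d-prime = 3.297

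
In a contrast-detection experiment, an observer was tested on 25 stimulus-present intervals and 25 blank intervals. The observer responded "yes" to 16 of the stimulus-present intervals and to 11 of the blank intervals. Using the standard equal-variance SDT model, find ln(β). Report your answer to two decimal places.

H = 16/25 = 0.6400
FA = 11/25 = 0.4400
z(H) = z(0.6400) = 0.358
z(FA) = z(0.4400) = -0.151
ln β = −½·[z(H)² − z(FA)²] = −0.5 × (0.128 − 0.023) = -0.0525

ln β = -0.05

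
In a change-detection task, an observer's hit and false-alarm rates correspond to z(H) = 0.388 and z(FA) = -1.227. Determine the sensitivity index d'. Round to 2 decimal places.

d' = z(H) − z(FA) = 0.388 − (-1.227) = 1.615

d' = 1.62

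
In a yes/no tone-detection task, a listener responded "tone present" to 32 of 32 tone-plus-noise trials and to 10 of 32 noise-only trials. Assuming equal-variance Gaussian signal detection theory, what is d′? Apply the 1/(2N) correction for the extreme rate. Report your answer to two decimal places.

d′ = 2.64

The hit rate is 32/32 = 1, so apply the 1/(2N) correction: H → 1 − 1/(2·32) = 0.98438.
z(H) = z(0.98438) = 2.154
z(FA) = z(0.31250) = -0.489
d' = 2.154 − (-0.489) = 2.643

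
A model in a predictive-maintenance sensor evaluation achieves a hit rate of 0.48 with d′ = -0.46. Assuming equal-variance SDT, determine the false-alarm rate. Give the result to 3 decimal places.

z(hit rate) = z(0.48) = -0.0502
z(FA) = z(H) − d' = -0.0502 − (-0.46) = 0.4098
false-alarm rate = Φ(0.4098) = 0.6590

false-alarm rate = 0.659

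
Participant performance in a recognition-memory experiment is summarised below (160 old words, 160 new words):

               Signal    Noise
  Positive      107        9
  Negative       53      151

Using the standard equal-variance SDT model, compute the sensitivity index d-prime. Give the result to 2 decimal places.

d-prime = 2.02

H = 107/160 = 0.6687
FA = 9/160 = 0.0563
z(H) = 0.4363
z(FA) = -1.5866
d' = z(H) − z(FA) = 0.4363 − (-1.5866) = 2.0229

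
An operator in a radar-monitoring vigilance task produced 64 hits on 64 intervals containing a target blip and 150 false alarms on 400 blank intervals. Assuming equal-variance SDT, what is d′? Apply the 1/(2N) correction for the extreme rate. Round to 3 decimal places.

The hit rate is 64/64 = 1, so apply the 1/(2N) correction: H → 1 − 1/(2·64) = 0.99219.
z(H) = z(0.99219) = 2.4177
z(FA) = z(0.37500) = -0.3186
d' = 2.4177 − (-0.3186) = 2.7363

d′ = 2.736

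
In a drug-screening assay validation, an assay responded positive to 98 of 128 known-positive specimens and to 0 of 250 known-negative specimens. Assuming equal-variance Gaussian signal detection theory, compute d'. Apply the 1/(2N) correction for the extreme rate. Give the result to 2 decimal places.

The false-alarm rate is 0/250 = 0, so apply the 1/(2N) correction: FA → 1/(2·250) = 0.00200.
z(H) = z(0.76562) = 0.724
z(FA) = z(0.00200) = -2.878
d' = 0.724 − (-2.878) = 3.602

d' = 3.60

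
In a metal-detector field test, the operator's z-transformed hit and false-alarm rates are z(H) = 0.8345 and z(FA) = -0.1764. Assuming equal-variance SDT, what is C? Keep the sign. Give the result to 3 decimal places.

c = −½·[z(H) + z(FA)] = −½·(0.8345 + (-0.1764)) = -0.32905

C = -0.329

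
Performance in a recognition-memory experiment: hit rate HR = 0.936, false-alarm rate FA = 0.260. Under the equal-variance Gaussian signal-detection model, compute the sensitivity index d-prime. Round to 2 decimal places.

d-prime = 2.17

z(H) = 1.522
z(FA) = -0.643
d' = z(H) − z(FA) = 1.522 − (-0.643) = 2.165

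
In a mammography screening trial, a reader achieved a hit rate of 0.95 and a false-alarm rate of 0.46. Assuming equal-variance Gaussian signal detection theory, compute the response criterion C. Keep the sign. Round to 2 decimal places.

z(H) = z(0.95) = 1.6449
z(FA) = z(0.46) = -0.1004
c = −½·[z(H) + z(FA)] = −0.5 × (1.6449 + (-0.1004)) = -0.77225

C = -0.77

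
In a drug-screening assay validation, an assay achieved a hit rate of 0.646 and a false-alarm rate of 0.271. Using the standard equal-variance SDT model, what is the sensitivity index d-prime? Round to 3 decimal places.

Φ⁻¹(H) = 0.3745
Φ⁻¹(FA) = -0.6098
d' = z(H) − z(FA) = 0.3745 − (-0.6098) = 0.9843

d-prime = 0.984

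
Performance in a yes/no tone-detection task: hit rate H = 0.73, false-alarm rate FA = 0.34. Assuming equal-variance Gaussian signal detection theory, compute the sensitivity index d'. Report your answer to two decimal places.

z(H) = 0.6128
z(FA) = -0.4125
d' = z(H) − z(FA) = 0.6128 − (-0.4125) = 1.0253

d' = 1.03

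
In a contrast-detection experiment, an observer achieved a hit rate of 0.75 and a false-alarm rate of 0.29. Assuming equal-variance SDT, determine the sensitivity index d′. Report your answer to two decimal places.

d′ = 1.23

z(0.75) = 0.674, z(0.29) = -0.553
d' = z(H) − z(FA) = 0.674 − (-0.553) = 1.227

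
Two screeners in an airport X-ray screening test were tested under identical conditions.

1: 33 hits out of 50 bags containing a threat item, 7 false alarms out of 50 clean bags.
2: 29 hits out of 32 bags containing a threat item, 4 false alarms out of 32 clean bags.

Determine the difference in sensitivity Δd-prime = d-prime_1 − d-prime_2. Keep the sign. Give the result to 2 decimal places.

1: z(0.6600) = 0.412, z(0.1400) = -1.080, d' = 1.492
2: z(0.9062) = 1.318, z(0.1250) = -1.150, d' = 2.468
Δd' = d'_1 − d'_2 = 1.492 − 2.468 = -0.976
2 has the higher sensitivity.

Δd-prime = -0.98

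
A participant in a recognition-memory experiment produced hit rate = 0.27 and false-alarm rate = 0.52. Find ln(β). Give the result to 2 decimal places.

ln β = -0.19

z(H) = z(0.27) = -0.613
z(FA) = z(0.52) = 0.050
ln β = −½·[z(H)² − z(FA)²] = −0.5 × (0.376 − 0.003) = -0.1865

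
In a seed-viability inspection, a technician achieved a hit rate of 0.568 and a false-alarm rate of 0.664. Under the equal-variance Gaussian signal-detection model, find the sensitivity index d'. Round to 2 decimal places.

d' = -0.25

z(H) = z(0.568) = 0.1713
z(FA) = z(0.664) = 0.4234
d' = z(H) − z(FA) = 0.1713 − 0.4234 = -0.2521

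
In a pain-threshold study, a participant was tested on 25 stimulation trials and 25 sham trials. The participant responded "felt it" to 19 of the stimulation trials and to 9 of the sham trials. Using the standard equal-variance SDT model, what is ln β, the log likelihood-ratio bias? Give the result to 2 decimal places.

ln β = -0.19

H = 19/25 = 0.7600
FA = 9/25 = 0.3600
z(H) = z(0.7600) = 0.706
z(FA) = z(0.3600) = -0.358
ln β = −½·[z(H)² − z(FA)²] = −0.5 × (0.498 − 0.128) = -0.185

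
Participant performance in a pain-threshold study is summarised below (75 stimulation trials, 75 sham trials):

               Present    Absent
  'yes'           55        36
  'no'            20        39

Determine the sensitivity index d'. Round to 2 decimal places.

d' = 0.67

H = 55/75 = 0.7333
FA = 36/75 = 0.4800
z(H) = 0.623
z(FA) = -0.050
d' = z(H) − z(FA) = 0.623 − (-0.050) = 0.673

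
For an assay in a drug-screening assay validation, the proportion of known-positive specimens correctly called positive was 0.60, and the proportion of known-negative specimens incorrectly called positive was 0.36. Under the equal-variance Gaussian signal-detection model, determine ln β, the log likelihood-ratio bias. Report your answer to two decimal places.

ln β = 0.03

z(H) = z(0.60) = 0.253
z(FA) = z(0.36) = -0.358
ln β = −½·[z(H)² − z(FA)²] = −0.5 × (0.064 − 0.128) = 0.032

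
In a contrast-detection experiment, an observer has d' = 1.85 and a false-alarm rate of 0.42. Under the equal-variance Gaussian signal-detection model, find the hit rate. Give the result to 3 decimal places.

hit rate = 0.950

z(false-alarm rate) = z(0.42) = -0.2019
z(H) = z(FA) + d' = -0.2019 + 1.85 = 1.6481
hit rate = Φ(1.6481) = 0.9503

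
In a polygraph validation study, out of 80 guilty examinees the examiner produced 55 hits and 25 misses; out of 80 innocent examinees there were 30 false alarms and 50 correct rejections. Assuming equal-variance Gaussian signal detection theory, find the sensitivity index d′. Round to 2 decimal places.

d′ = 0.81

H = 55/80 = 0.6875
FA = 30/80 = 0.3750
Φ⁻¹(0.6875) = 0.4888, Φ⁻¹(0.3750) = -0.3186
d' = z(H) − z(FA) = 0.4888 − (-0.3186) = 0.8074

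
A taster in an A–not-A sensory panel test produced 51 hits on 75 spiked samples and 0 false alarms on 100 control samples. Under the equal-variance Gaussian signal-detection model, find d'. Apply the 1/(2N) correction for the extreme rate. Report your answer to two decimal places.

d' = 3.04

The false-alarm rate is 0/100 = 0, so apply the 1/(2N) correction: FA → 1/(2·100) = 0.00500.
z(H) = z(0.68000) = 0.468
z(FA) = z(0.00500) = -2.576
d' = 0.468 − (-2.576) = 3.044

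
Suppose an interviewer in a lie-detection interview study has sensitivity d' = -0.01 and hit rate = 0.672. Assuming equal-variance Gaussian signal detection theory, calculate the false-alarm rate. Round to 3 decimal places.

false-alarm rate = 0.676

z(hit rate) = z(0.672) = 0.4454
z(FA) = z(H) − d' = 0.4454 − (-0.01) = 0.4554
false-alarm rate = Φ(0.4554) = 0.6756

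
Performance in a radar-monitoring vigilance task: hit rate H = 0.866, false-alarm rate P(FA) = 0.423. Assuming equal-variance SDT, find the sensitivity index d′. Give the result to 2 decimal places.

d′ = 1.30

Φ⁻¹(H) = 1.108
Φ⁻¹(FA) = -0.194
d' = z(H) − z(FA) = 1.108 − (-0.194) = 1.302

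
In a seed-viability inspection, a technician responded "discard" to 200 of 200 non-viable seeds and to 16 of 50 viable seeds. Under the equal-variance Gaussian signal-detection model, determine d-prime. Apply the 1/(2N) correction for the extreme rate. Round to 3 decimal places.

The hit rate is 200/200 = 1, so apply the 1/(2N) correction: H → 1 − 1/(2·200) = 0.99750.
z(H) = z(0.99750) = 2.8070
z(FA) = z(0.32000) = -0.4677
d' = 2.8070 − (-0.4677) = 3.2747

d-prime = 3.275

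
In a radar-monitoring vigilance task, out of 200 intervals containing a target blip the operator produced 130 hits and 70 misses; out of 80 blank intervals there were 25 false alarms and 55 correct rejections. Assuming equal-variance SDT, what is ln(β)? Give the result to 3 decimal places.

ln β = 0.045

H = 130/200 = 0.6500
FA = 25/80 = 0.3125
z(0.6500) = 0.3853, z(0.3125) = -0.4888
ln β = −½·[z(H)² − z(FA)²] = −0.5 × (0.1485 − 0.2389) = 0.0452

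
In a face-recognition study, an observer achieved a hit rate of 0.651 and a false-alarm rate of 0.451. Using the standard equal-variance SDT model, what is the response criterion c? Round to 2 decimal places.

c = -0.13

z(0.651) = 0.388, z(0.451) = -0.123
c = −½·[z(H) + z(FA)] = −0.5 × (0.388 + (-0.123)) = -0.1325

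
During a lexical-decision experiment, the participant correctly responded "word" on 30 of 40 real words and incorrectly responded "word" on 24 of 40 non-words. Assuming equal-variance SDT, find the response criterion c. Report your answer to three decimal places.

H = 30/40 = 0.7500
FA = 24/40 = 0.6000
z(0.7500) = 0.6745, z(0.6000) = 0.2533
c = −½·[z(H) + z(FA)] = −0.5 × (0.6745 + 0.2533) = -0.4639
c < 0: the participant has a liberal response bias.

c = -0.464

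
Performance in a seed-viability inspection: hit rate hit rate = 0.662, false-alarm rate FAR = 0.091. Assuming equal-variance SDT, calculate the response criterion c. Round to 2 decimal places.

c = 0.46

z(0.662) = 0.4179, z(0.091) = -1.3346
c = −½·[z(H) + z(FA)] = −0.5 × (0.4179 + (-1.3346)) = 0.45835
c > 0: the technician has a conservative response bias.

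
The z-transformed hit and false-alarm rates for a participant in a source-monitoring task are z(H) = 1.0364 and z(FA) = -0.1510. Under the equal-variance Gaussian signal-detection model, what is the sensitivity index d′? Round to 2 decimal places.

d' = z(H) − z(FA) = 1.0364 − (-0.1510) = 1.1874

d′ = 1.19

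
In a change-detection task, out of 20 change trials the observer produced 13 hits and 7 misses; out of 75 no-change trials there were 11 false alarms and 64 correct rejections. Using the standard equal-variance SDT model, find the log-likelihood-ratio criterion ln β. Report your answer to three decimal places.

ln β = 0.478

H = 13/20 = 0.6500
FA = 11/75 = 0.1467
Φ⁻¹(H) = Φ⁻¹(0.6500) = 0.3853
Φ⁻¹(FA) = Φ⁻¹(0.1467) = -1.0507
ln β = −½·[z(H)² − z(FA)²] = −0.5 × (0.1485 − 1.1040) = 0.47775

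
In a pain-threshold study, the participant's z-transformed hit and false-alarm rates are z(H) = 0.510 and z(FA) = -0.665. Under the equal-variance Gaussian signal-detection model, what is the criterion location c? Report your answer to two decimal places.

c = −½·[z(H) + z(FA)] = −½·(0.510 + (-0.665)) = 0.0775

c = 0.08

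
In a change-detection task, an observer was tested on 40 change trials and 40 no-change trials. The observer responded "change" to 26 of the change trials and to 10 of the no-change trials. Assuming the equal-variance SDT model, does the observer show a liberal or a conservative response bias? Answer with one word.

conservative

z(H) = 0.385, z(FA) = -0.674
c = −½·(z(H) + z(FA)) = 0.1445
c > 0 → conservative criterion (biased toward responding “no”).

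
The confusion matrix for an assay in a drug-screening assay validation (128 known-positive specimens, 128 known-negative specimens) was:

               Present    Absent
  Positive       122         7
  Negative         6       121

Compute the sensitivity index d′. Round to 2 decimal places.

H = 122/128 = 0.9531
FA = 7/128 = 0.0547
z(0.9531) = 1.6757, z(0.0547) = -1.6009
d' = z(H) − z(FA) = 1.6757 − (-1.6009) = 3.2766

d′ = 3.28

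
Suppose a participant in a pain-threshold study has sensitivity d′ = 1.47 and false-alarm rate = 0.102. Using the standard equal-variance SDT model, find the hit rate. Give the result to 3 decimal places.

z(false-alarm rate) = z(0.102) = -1.2702
z(H) = z(FA) + d' = -1.2702 + 1.47 = 0.1998
hit rate = Φ(0.1998) = 0.5792

hit rate = 0.579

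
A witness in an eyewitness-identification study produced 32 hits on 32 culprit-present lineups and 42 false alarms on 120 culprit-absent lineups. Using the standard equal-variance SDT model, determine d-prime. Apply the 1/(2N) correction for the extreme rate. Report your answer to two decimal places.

d-prime = 2.54

The hit rate is 32/32 = 1, so apply the 1/(2N) correction: H → 1 − 1/(2·32) = 0.98438.
z(H) = z(0.98438) = 2.154
z(FA) = z(0.35000) = -0.385
d' = 2.154 − (-0.385) = 2.539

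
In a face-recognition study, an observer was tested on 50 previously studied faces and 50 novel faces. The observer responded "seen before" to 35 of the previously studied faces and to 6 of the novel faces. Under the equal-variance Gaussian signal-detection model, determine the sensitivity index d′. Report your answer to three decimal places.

d′ = 1.699

H = 35/50 = 0.7000
FA = 6/50 = 0.1200
z(H) = z(0.7000) = 0.5244
z(FA) = z(0.1200) = -1.1750
d' = z(H) − z(FA) = 0.5244 − (-1.1750) = 1.6994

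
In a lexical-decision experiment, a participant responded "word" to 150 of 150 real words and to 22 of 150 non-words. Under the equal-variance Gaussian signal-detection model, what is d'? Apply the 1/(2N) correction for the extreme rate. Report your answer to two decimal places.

The hit rate is 150/150 = 1, so apply the 1/(2N) correction: H → 1 − 1/(2·150) = 0.99667.
z(H) = z(0.99667) = 2.713
z(FA) = z(0.14667) = -1.051
d' = 2.713 − (-1.051) = 3.764

d' = 3.76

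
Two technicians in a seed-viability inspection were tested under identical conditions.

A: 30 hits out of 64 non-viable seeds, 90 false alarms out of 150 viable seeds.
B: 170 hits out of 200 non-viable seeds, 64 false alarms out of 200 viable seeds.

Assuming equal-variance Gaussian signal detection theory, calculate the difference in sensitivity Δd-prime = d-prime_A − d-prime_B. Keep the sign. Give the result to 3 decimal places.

Δd-prime = -1.836

A: z(0.4688) = -0.0783, z(0.6000) = 0.2533, d' = -0.3316
B: z(0.8500) = 1.0364, z(0.3200) = -0.4677, d' = 1.5041
Δd' = d'_A − d'_B = -0.3316 − 1.5041 = -1.8357
B has the higher sensitivity.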